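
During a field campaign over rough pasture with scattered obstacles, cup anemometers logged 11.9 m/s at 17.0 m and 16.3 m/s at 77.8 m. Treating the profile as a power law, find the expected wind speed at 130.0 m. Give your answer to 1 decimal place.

First find α: α = ln(V₂/V₁)/ln(z₂/z₁) = ln(16.3/11.9)/ln(77.8/17.0) = 0.31463/1.52093 = 0.2069
Extrapolate from 77.8 m to 130.0 m: V₃ = 16.3 × (130.0/77.8)^0.2069 = 16.3 × 1.1120 = 18.1264 m/s

18.1 m/s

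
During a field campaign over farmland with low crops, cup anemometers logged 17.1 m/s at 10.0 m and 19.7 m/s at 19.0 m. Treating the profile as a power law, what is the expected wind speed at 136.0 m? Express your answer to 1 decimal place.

First find α: α = ln(V₂/V₁)/ln(z₂/z₁) = ln(19.7/17.1)/ln(19.0/10.0) = 0.14154/0.64185 = 0.2205
Extrapolate from 19.0 m to 136.0 m: V₃ = 19.7 × (136.0/19.0)^0.2205 = 19.7 × 1.5435 = 30.4062 m/s

30.4 m/s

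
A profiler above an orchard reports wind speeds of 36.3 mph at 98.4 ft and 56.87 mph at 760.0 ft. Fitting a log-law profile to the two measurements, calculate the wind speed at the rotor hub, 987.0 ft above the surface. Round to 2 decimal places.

59.50 mph

Log law: V ∝ ln(z/z₀). From the pair, with r = V₁/V₂ = 0.63830,
ln z₀ = (ln z₁ − r·ln z₂)/(1 − r) = (4.5890 − 0.63830×6.6333)/0.36170 = 0.9815 → z₀ = 2.668 ft
V₃ = V₁ · ln(z₃/z₀)/ln(z₁/z₀) = 36.3 × 5.9132/3.6075 = 59.4998 mph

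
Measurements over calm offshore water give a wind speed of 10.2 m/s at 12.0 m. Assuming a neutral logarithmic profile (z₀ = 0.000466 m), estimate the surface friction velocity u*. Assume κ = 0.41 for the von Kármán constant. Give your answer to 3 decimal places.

u* ≈ 0.412 m/s

Log law: V(z) = (u*/κ) · ln(z/z₀) ⇒ u* = κ · V / ln(z/z₀)
u* = 0.41 × 10.2 / ln(12.0/0.000466) = 0.41 × 10.2 / 10.1562
   = 4.1820 / 10.1562 = 0.4118 m/s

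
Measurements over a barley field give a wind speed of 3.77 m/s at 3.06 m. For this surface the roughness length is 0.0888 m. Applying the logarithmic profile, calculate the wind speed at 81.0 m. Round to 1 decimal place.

Log law: V(z) ∝ ln(z/z₀), so V₂/V₁ = ln(z₂/z₀) / ln(z₁/z₀).
ln(81.0/0.0888) = 6.8158, ln(3.06/0.0888) = 3.5398
V₂ = 3.77 × 6.8158/3.5398 = 3.77 × 1.9255 = 7.2591 m/s

7.3 m/s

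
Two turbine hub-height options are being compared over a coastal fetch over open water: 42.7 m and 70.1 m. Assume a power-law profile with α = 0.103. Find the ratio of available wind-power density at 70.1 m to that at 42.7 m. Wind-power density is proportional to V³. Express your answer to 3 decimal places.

Speed ratio: V_B/V_A = (z_B/z_A)^α = (70.1/42.7)^0.103 = (1.6417)^0.103 = 1.05239
Power-density ratio: P_B/P_A = (V_B/V_A)³ = (1.05239)³ = 1.16553

1.166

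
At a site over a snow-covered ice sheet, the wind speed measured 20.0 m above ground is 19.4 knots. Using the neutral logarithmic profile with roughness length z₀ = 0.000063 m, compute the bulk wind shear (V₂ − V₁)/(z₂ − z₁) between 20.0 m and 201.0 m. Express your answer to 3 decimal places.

0.020 knots/m

Log law: V₂ = V₁ · ln(z₂/z₀)/ln(z₁/z₀) = 19.4 × 14.9757/12.6681 = 22.9338 knots
ΔV/Δz = (22.9338 − 19.4)/(201.0 − 20.0) = 3.5338/181.0000 = 0.01952 knots/m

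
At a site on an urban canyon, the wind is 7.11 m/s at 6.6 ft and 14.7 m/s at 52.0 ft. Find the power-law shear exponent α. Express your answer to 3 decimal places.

Power law: V₂/V₁ = (z₂/z₁)^α ⇒ α = ln(V₂/V₁) / ln(z₂/z₁)
α = ln(14.7/7.11) / ln(52.0/6.6) = ln(2.0675) / ln(7.8788)
  = 0.72635 / 2.06417 = 0.35188

α ≈ 0.352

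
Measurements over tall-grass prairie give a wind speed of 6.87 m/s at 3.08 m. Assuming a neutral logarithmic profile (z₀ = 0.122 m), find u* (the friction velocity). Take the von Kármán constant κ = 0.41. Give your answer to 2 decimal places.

Log law: V(z) = (u*/κ) · ln(z/z₀) ⇒ u* = κ · V / ln(z/z₀)
u* = 0.41 × 6.87 / ln(3.08/0.122) = 0.41 × 6.87 / 3.2287
   = 2.8167 / 3.2287 = 0.8724 m/s

u* ≈ 0.87 m/s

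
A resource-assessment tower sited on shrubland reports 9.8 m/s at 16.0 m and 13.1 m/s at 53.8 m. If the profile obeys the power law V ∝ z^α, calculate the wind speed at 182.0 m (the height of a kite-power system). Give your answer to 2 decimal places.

First find α: α = ln(V₂/V₁)/ln(z₂/z₁) = ln(13.1/9.8)/ln(53.8/16.0) = 0.29023/1.21268 = 0.2393
Extrapolate from 53.8 m to 182.0 m: V₃ = 13.1 × (182.0/53.8)^0.2393 = 13.1 × 1.3387 = 17.5366 m/s

17.54 m/s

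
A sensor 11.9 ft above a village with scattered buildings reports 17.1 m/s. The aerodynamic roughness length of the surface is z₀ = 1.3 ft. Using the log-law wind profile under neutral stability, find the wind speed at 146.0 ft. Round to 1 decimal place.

Log law: V(z) ∝ ln(z/z₀), so V₂/V₁ = ln(z₂/z₀) / ln(z₁/z₀).
ln(146.0/1.3) = 4.7212, ln(11.9/1.3) = 2.2142
V₂ = 17.1 × 4.7212/2.2142 = 17.1 × 2.1323 = 36.4620 m/s

36.5 m/s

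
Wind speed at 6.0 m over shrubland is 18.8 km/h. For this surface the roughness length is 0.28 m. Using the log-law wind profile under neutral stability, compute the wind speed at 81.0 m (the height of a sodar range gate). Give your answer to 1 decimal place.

Log law: V(z) ∝ ln(z/z₀), so V₂/V₁ = ln(z₂/z₀) / ln(z₁/z₀).
ln(81.0/0.28) = 5.6674, ln(6.0/0.28) = 3.0647
V₂ = 18.8 × 5.6674/3.0647 = 18.8 × 1.8492 = 34.7657 km/h

34.8 km/h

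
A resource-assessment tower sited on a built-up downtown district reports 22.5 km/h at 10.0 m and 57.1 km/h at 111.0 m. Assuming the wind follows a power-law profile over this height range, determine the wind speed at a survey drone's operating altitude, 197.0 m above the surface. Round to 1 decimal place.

71.3 km/h

First find α: α = ln(V₂/V₁)/ln(z₂/z₁) = ln(57.1/22.5)/ln(111.0/10.0) = 0.93129/2.40695 = 0.3869
Extrapolate from 111.0 m to 197.0 m: V₃ = 57.1 × (197.0/111.0)^0.3869 = 57.1 × 1.2485 = 71.2909 km/h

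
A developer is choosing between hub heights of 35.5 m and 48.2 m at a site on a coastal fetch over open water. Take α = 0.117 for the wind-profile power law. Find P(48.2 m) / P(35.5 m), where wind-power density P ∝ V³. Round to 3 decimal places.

Speed ratio: V_B/V_A = (z_B/z_A)^α = (48.2/35.5)^0.117 = (1.3577)^0.117 = 1.03643
Power-density ratio: P_B/P_A = (V_B/V_A)³ = (1.03643)³ = 1.11332

1.113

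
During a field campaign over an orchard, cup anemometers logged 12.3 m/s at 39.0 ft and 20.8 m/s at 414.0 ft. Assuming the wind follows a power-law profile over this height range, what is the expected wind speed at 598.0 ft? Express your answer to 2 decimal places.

22.57 m/s

First find α: α = ln(V₂/V₁)/ln(z₂/z₁) = ln(20.8/12.3)/ln(414.0/39.0) = 0.52535/2.36230 = 0.2224
Extrapolate from 414.0 ft to 598.0 ft: V₃ = 20.8 × (598.0/414.0)^0.2224 = 20.8 × 1.0852 = 22.5725 m/s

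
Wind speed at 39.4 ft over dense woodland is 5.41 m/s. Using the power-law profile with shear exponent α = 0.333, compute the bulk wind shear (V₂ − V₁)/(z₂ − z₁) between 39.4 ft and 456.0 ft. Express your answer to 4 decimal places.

Power law: V₂ = V₁ · (z₂/z₁)^α = 5.41 × (11.5736)^0.333 = 12.2273 m/s
ΔV/Δz = (12.2273 − 5.41)/(456.0 − 39.4) = 6.8173/416.6000 = 0.01636 m/s/ft

0.0164 m/s/ft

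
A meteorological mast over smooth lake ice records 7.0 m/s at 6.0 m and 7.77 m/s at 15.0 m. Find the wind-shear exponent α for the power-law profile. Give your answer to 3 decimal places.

α ≈ 0.114

Power law: V₂/V₁ = (z₂/z₁)^α ⇒ α = ln(V₂/V₁) / ln(z₂/z₁)
α = ln(7.77/7.0) / ln(15.0/6.0) = ln(1.1100) / ln(2.5000)
  = 0.10436 / 0.91629 = 0.11389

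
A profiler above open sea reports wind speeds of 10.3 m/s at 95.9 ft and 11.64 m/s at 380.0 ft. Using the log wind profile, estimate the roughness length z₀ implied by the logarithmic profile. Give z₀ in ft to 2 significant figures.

Log law: V(z) ∝ ln(z/z₀). With r = V₁/V₂ = 10.3/11.64 = 0.88488,
r · ln(z₂/z₀) = ln(z₁/z₀) ⇒ ln z₀ = (ln z₁ − r·ln z₂)/(1 − r)
ln z₀ = (4.56331 − 0.88488×5.94017) / 0.11512 = -6.0201
z₀ = exp(-6.0201) = 0.002430 ft

z₀ ≈ 0.0024 ft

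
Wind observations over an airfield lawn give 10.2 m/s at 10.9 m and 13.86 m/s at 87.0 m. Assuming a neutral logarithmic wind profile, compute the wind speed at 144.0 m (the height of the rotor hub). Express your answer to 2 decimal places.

14.75 m/s

Log law: V ∝ ln(z/z₀). From the pair, with r = V₁/V₂ = 0.73593,
ln z₀ = (ln z₁ − r·ln z₂)/(1 − r) = (2.3888 − 0.73593×4.4659)/0.26407 = -3.4000 → z₀ = 0.03337 m
V₃ = V₁ · ln(z₃/z₀)/ln(z₁/z₀) = 10.2 × 8.3698/5.7888 = 14.7479 m/s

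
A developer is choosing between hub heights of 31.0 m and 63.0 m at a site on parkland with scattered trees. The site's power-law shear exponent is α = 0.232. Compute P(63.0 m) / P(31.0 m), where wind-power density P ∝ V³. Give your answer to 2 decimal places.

1.64

Speed ratio: V_B/V_A = (z_B/z_A)^α = (63.0/31.0)^0.232 = (2.0323)^0.232 = 1.17883
Power-density ratio: P_B/P_A = (V_B/V_A)³ = (1.17883)³ = 1.63815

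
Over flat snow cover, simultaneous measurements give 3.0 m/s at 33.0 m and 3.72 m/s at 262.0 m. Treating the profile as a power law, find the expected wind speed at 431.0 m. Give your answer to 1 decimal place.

First find α: α = ln(V₂/V₁)/ln(z₂/z₁) = ln(3.72/3.0)/ln(262.0/33.0) = 0.21511/2.07184 = 0.1038
Extrapolate from 262.0 m to 431.0 m: V₃ = 3.72 × (431.0/262.0)^0.1038 = 3.72 × 1.0530 = 3.9173 m/s

3.9 m/s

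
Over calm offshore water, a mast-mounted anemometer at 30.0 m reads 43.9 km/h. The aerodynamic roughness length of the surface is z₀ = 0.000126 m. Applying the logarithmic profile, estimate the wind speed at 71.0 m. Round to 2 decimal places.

46.95 km/h

Log law: V(z) ∝ ln(z/z₀), so V₂/V₁ = ln(z₂/z₀) / ln(z₁/z₀).
ln(71.0/0.000126) = 13.2419, ln(30.0/0.000126) = 12.3804
V₂ = 43.9 × 13.2419/12.3804 = 43.9 × 1.0696 = 46.9547 km/h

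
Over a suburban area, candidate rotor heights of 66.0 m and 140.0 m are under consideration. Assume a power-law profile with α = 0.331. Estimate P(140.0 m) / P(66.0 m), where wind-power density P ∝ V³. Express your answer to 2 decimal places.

Speed ratio: V_B/V_A = (z_B/z_A)^α = (140.0/66.0)^0.331 = (2.1212)^0.331 = 1.28262
Power-density ratio: P_B/P_A = (V_B/V_A)³ = (1.28262)³ = 2.11008

2.11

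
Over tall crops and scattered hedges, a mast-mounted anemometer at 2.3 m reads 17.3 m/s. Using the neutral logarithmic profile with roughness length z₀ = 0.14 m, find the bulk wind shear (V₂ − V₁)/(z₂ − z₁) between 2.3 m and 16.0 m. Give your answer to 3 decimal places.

Log law: V₂ = V₁ · ln(z₂/z₀)/ln(z₁/z₀) = 17.3 × 4.7387/2.7990 = 29.2886 m/s
ΔV/Δz = (29.2886 − 17.3)/(16.0 − 2.3) = 11.9886/13.7000 = 0.87508 m/s/m

0.875 m/s/m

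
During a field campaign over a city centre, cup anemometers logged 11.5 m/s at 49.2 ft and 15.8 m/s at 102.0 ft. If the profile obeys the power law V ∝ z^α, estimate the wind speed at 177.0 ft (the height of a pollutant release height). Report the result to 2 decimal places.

20.09 m/s

First find α: α = ln(V₂/V₁)/ln(z₂/z₁) = ln(15.8/11.5)/ln(102.0/49.2) = 0.31766/0.72908 = 0.4357
Extrapolate from 102.0 ft to 177.0 ft: V₃ = 15.8 × (177.0/102.0)^0.4357 = 15.8 × 1.2714 = 20.0888 m/s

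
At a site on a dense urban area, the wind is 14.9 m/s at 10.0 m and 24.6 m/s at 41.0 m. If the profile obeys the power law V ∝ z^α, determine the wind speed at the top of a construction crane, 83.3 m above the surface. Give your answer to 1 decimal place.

31.6 m/s

First find α: α = ln(V₂/V₁)/ln(z₂/z₁) = ln(24.6/14.9)/ln(41.0/10.0) = 0.50139/1.41099 = 0.3553
Extrapolate from 41.0 m to 83.3 m: V₃ = 24.6 × (83.3/41.0)^0.3553 = 24.6 × 1.2865 = 31.6469 m/s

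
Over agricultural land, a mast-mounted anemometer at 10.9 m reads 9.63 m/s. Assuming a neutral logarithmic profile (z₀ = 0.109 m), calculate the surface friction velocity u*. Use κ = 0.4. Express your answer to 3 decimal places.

Log law: V(z) = (u*/κ) · ln(z/z₀) ⇒ u* = κ · V / ln(z/z₀)
u* = 0.4 × 9.63 / ln(10.9/0.109) = 0.4 × 9.63 / 4.6052
   = 3.8520 / 4.6052 = 0.8365 m/s

u* ≈ 0.836 m/s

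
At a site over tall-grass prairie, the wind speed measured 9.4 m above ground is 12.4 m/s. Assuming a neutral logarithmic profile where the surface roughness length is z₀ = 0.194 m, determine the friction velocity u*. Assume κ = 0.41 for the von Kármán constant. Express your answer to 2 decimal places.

Log law: V(z) = (u*/κ) · ln(z/z₀) ⇒ u* = κ · V / ln(z/z₀)
u* = 0.41 × 12.4 / ln(9.4/0.194) = 0.41 × 12.4 / 3.8806
   = 5.0840 / 3.8806 = 1.3101 m/s

u* ≈ 1.31 m/s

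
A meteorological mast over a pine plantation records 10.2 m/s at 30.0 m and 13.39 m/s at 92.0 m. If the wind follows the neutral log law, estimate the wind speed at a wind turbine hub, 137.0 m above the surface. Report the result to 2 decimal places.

Log law: V ∝ ln(z/z₀). From the pair, with r = V₁/V₂ = 0.76176,
ln z₀ = (ln z₁ − r·ln z₂)/(1 − r) = (3.4012 − 0.76176×4.5218)/0.23824 = -0.1819 → z₀ = 0.8337 m
V₃ = V₁ · ln(z₃/z₀)/ln(z₁/z₀) = 10.2 × 5.1019/3.5831 = 14.5235 m/s

14.52 m/s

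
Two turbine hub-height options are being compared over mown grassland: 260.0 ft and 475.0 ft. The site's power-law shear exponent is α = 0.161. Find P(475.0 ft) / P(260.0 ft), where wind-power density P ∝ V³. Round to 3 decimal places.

Speed ratio: V_B/V_A = (z_B/z_A)^α = (475.0/260.0)^0.161 = (1.8269)^0.161 = 1.10189
Power-density ratio: P_B/P_A = (V_B/V_A)³ = (1.10189)³ = 1.33786

1.338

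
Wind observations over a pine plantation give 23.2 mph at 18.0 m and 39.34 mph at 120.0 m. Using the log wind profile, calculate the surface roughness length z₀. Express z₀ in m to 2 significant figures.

Log law: V(z) ∝ ln(z/z₀). With r = V₁/V₂ = 23.2/39.34 = 0.58973,
r · ln(z₂/z₀) = ln(z₁/z₀) ⇒ ln z₀ = (ln z₁ − r·ln z₂)/(1 − r)
ln z₀ = (2.89037 − 0.58973×4.78749) / 0.41027 = 0.1634
z₀ = exp(0.1634) = 1.178 m

z₀ ≈ 1.2 m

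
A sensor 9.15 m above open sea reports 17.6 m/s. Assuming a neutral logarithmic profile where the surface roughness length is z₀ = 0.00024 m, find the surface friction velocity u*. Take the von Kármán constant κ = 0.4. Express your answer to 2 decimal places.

Log law: V(z) = (u*/κ) · ln(z/z₀) ⇒ u* = κ · V / ln(z/z₀)
u* = 0.4 × 17.6 / ln(9.15/0.00024) = 0.4 × 17.6 / 10.5486
   = 7.0400 / 10.5486 = 0.6674 m/s

u* ≈ 0.67 m/s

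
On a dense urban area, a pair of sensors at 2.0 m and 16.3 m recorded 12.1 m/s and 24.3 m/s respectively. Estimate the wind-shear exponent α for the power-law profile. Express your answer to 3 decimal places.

α ≈ 0.332

Power law: V₂/V₁ = (z₂/z₁)^α ⇒ α = ln(V₂/V₁) / ln(z₂/z₁)
α = ln(24.3/12.1) / ln(16.3/2.0) = ln(2.0083) / ln(8.1500)
  = 0.69727 / 2.09802 = 0.33235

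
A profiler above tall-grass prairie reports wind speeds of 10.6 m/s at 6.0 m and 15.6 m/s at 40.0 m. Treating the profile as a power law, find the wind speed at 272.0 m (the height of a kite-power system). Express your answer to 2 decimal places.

First find α: α = ln(V₂/V₁)/ln(z₂/z₁) = ln(15.6/10.6)/ln(40.0/6.0) = 0.38642/1.89712 = 0.2037
Extrapolate from 40.0 m to 272.0 m: V₃ = 15.6 × (272.0/40.0)^0.2037 = 15.6 × 1.4776 = 23.0513 m/s

23.05 m/s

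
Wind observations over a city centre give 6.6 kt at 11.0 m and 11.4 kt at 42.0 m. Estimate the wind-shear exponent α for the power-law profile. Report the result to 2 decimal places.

α ≈ 0.41

Power law: V₂/V₁ = (z₂/z₁)^α ⇒ α = ln(V₂/V₁) / ln(z₂/z₁)
α = ln(11.4/6.6) / ln(42.0/11.0) = ln(1.7273) / ln(3.8182)
  = 0.54654 / 1.33977 = 0.40794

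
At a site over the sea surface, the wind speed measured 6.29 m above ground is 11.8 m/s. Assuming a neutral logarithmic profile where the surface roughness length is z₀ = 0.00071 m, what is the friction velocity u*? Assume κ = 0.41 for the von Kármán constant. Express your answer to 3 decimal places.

Log law: V(z) = (u*/κ) · ln(z/z₀) ⇒ u* = κ · V / ln(z/z₀)
u* = 0.41 × 11.8 / ln(6.29/0.00071) = 0.41 × 11.8 / 9.0892
   = 4.8380 / 9.0892 = 0.5323 m/s

u* ≈ 0.532 m/s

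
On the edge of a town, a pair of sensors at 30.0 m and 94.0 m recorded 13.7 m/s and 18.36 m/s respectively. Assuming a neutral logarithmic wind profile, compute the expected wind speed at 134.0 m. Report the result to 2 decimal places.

19.81 m/s

Log law: V ∝ ln(z/z₀). From the pair, with r = V₁/V₂ = 0.74619,
ln z₀ = (ln z₁ − r·ln z₂)/(1 − r) = (3.4012 − 0.74619×4.5433)/0.25381 = 0.0435 → z₀ = 1.044 m
V₃ = V₁ · ln(z₃/z₀)/ln(z₁/z₀) = 13.7 × 4.8543/3.3577 = 19.8066 m/s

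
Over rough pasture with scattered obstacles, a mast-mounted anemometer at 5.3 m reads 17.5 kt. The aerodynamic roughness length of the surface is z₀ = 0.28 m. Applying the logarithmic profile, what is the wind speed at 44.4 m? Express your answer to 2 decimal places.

30.15 kt

Log law: V(z) ∝ ln(z/z₀), so V₂/V₁ = ln(z₂/z₀) / ln(z₁/z₀).
ln(44.4/0.28) = 5.0662, ln(5.3/0.28) = 2.9407
V₂ = 17.5 × 5.0662/2.9407 = 17.5 × 1.7228 = 30.1491 kt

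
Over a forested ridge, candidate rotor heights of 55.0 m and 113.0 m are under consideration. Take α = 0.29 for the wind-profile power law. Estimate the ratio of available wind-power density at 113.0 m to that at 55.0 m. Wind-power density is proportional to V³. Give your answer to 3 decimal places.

1.871

Speed ratio: V_B/V_A = (z_B/z_A)^α = (113.0/55.0)^0.29 = (2.0545)^0.29 = 1.23222
Power-density ratio: P_B/P_A = (V_B/V_A)³ = (1.23222)³ = 1.87095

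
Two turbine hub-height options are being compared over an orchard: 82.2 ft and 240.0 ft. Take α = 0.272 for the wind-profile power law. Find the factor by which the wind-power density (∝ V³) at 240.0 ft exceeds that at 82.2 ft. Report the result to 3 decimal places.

2.397

Speed ratio: V_B/V_A = (z_B/z_A)^α = (240.0/82.2)^0.272 = (2.9197)^0.272 = 1.33836
Power-density ratio: P_B/P_A = (V_B/V_A)³ = (1.33836)³ = 2.39727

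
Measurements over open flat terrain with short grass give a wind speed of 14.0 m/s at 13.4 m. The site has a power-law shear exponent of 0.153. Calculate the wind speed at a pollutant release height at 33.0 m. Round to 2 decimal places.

Power-law profile: V₂ = V₁ · (z₂/z₁)^α
V₂ = 14.0 × (33.0/13.4)^0.153 = 14.0 × (2.4627)^0.153
    = 14.0 × 1.1479 = 16.0699 m/s

16.07 m/s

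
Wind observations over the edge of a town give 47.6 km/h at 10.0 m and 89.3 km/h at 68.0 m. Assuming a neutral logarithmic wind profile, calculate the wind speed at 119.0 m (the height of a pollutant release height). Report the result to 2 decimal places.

101.47 km/h

Log law: V ∝ ln(z/z₀). From the pair, with r = V₁/V₂ = 0.53303,
ln z₀ = (ln z₁ − r·ln z₂)/(1 − r) = (2.3026 − 0.53303×4.2195)/0.46697 = 0.1144 → z₀ = 1.121 m
V₃ = V₁ · ln(z₃/z₀)/ln(z₁/z₀) = 47.6 × 4.6647/2.1881 = 101.4737 km/h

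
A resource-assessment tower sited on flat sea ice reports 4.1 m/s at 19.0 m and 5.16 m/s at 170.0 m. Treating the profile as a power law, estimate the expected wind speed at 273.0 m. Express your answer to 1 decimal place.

5.4 m/s

First find α: α = ln(V₂/V₁)/ln(z₂/z₁) = ln(5.16/4.1)/ln(170.0/19.0) = 0.22995/2.19136 = 0.1049
Extrapolate from 170.0 m to 273.0 m: V₃ = 5.16 × (273.0/170.0)^0.1049 = 5.16 × 1.0510 = 5.4230 m/s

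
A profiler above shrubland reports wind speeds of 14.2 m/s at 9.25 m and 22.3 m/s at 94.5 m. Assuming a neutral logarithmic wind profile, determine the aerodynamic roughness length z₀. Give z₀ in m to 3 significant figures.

Log law: V(z) ∝ ln(z/z₀). With r = V₁/V₂ = 14.2/22.3 = 0.63677,
r · ln(z₂/z₀) = ln(z₁/z₀) ⇒ ln z₀ = (ln z₁ − r·ln z₂)/(1 − r)
ln z₀ = (2.22462 − 0.63677×4.54860) / 0.36323 = -1.8495
z₀ = exp(-1.8495) = 0.1573 m

z₀ ≈ 0.157 m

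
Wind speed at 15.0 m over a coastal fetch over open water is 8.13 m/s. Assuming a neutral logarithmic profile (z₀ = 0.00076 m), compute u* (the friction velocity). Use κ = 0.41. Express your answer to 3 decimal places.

u* ≈ 0.337 m/s

Log law: V(z) = (u*/κ) · ln(z/z₀) ⇒ u* = κ · V / ln(z/z₀)
u* = 0.41 × 8.13 / ln(15.0/0.00076) = 0.41 × 8.13 / 9.8902
   = 3.3333 / 9.8902 = 0.3370 m/s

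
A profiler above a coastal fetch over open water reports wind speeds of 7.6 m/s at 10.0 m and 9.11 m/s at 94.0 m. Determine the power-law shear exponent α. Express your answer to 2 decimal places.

Power law: V₂/V₁ = (z₂/z₁)^α ⇒ α = ln(V₂/V₁) / ln(z₂/z₁)
α = ln(9.11/7.6) / ln(94.0/10.0) = ln(1.1987) / ln(9.4000)
  = 0.18122 / 2.24071 = 0.08088

α ≈ 0.08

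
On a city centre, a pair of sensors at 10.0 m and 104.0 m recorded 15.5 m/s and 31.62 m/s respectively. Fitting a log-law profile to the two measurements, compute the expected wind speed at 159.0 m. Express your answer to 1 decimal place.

Log law: V ∝ ln(z/z₀). From the pair, with r = V₁/V₂ = 0.49020,
ln z₀ = (ln z₁ − r·ln z₂)/(1 − r) = (2.3026 − 0.49020×4.6444)/0.50980 = 0.0508 → z₀ = 1.052 m
V₃ = V₁ · ln(z₃/z₀)/ln(z₁/z₀) = 15.5 × 5.0181/2.2517 = 34.5422 m/s

34.5 m/s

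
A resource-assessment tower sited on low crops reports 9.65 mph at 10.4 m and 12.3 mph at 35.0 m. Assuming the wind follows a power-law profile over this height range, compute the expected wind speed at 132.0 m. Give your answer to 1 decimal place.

First find α: α = ln(V₂/V₁)/ln(z₂/z₁) = ln(12.3/9.65)/ln(35.0/10.4) = 0.24264/1.21354 = 0.1999
Extrapolate from 35.0 m to 132.0 m: V₃ = 12.3 × (132.0/35.0)^0.1999 = 12.3 × 1.3040 = 16.0389 mph

16.0 mph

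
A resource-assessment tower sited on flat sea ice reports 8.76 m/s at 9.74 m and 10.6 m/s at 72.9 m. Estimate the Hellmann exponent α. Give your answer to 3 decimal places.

α ≈ 0.095

Power law: V₂/V₁ = (z₂/z₁)^α ⇒ α = ln(V₂/V₁) / ln(z₂/z₁)
α = ln(10.6/8.76) / ln(72.9/9.74) = ln(1.2100) / ln(7.4846)
  = 0.19066 / 2.01285 = 0.09472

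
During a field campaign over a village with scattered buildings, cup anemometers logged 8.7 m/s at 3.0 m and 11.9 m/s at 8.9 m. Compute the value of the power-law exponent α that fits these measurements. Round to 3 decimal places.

Power law: V₂/V₁ = (z₂/z₁)^α ⇒ α = ln(V₂/V₁) / ln(z₂/z₁)
α = ln(11.9/8.7) / ln(8.9/3.0) = ln(1.3678) / ln(2.9667)
  = 0.31322 / 1.08744 = 0.28803

α ≈ 0.288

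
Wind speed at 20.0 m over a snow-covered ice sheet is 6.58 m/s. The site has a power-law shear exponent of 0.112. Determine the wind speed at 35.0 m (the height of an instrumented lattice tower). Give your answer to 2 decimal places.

Power-law profile: V₂ = V₁ · (z₂/z₁)^α
V₂ = 6.58 × (35.0/20.0)^0.112 = 6.58 × (1.7500)^0.112
    = 6.58 × 1.0647 = 7.0056 m/s

7.01 m/s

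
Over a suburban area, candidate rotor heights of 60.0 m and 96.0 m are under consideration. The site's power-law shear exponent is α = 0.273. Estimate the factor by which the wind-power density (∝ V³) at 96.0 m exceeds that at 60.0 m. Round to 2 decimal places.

Speed ratio: V_B/V_A = (z_B/z_A)^α = (96.0/60.0)^0.273 = (1.6000)^0.273 = 1.13691
Power-density ratio: P_B/P_A = (V_B/V_A)³ = (1.13691)³ = 1.46952

1.47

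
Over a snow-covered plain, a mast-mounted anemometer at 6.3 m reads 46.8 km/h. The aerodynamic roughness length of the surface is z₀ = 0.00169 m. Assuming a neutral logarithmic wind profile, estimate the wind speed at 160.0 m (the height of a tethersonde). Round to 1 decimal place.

65.2 km/h

Log law: V(z) ∝ ln(z/z₀), so V₂/V₁ = ln(z₂/z₀) / ln(z₁/z₀).
ln(160.0/0.00169) = 11.4582, ln(6.3/0.00169) = 8.2236
V₂ = 46.8 × 11.4582/8.2236 = 46.8 × 1.3933 = 65.2081 km/h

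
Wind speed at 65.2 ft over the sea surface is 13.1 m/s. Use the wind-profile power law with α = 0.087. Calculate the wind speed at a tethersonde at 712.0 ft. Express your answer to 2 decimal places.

16.13 m/s

Power-law profile: V₂ = V₁ · (z₂/z₁)^α
V₂ = 13.1 × (712.0/65.2)^0.087 = 13.1 × (10.9202)^0.087
    = 13.1 × 1.2312 = 16.1286 m/s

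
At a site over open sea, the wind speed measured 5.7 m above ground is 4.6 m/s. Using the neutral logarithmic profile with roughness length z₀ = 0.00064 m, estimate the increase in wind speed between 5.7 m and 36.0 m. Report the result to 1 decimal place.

0.9 m/s

Log law: V₂ = V₁ · ln(z₂/z₀)/ln(z₁/z₀) = 4.6 × 10.9376/9.0945 = 5.5322 m/s
ΔV = 5.5322 − 4.6 = 0.9322 m/s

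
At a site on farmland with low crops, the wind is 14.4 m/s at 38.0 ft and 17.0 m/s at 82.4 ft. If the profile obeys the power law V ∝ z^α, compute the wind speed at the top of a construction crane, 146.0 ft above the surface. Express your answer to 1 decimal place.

First find α: α = ln(V₂/V₁)/ln(z₂/z₁) = ln(17.0/14.4)/ln(82.4/38.0) = 0.16599/0.77400 = 0.2145
Extrapolate from 82.4 ft to 146.0 ft: V₃ = 17.0 × (146.0/82.4)^0.2145 = 17.0 × 1.1305 = 19.2187 m/s

19.2 m/s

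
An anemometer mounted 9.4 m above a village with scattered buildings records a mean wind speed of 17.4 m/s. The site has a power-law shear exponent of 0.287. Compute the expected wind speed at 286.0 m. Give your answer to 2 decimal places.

46.37 m/s

Power-law profile: V₂ = V₁ · (z₂/z₁)^α
V₂ = 17.4 × (286.0/9.4)^0.287 = 17.4 × (30.4255)^0.287
    = 17.4 × 2.6650 = 46.3702 m/s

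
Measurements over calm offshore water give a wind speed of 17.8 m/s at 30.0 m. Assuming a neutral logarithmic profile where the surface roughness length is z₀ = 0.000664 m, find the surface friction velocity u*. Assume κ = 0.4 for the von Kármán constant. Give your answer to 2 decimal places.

Log law: V(z) = (u*/κ) · ln(z/z₀) ⇒ u* = κ · V / ln(z/z₀)
u* = 0.4 × 17.8 / ln(30.0/0.000664) = 0.4 × 17.8 / 10.7184
   = 7.1200 / 10.7184 = 0.6643 m/s

u* ≈ 0.66 m/s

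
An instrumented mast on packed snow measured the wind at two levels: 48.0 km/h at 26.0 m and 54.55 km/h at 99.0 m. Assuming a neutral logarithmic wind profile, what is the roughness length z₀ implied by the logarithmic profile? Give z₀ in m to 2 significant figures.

z₀ ≈ 0.0014 m

Log law: V(z) ∝ ln(z/z₀). With r = V₁/V₂ = 48.0/54.55 = 0.87993,
r · ln(z₂/z₀) = ln(z₁/z₀) ⇒ ln z₀ = (ln z₁ − r·ln z₂)/(1 − r)
ln z₀ = (3.25810 − 0.87993×4.59512) / 0.12007 = -6.5399
z₀ = exp(-6.5399) = 0.001445 m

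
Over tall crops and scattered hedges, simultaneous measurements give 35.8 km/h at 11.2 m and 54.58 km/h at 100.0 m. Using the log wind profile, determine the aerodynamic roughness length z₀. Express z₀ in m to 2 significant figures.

Log law: V(z) ∝ ln(z/z₀). With r = V₁/V₂ = 35.8/54.58 = 0.65592,
r · ln(z₂/z₀) = ln(z₁/z₀) ⇒ ln z₀ = (ln z₁ − r·ln z₂)/(1 − r)
ln z₀ = (2.41591 − 0.65592×4.60517) / 0.34408 = -1.7574
z₀ = exp(-1.7574) = 0.1725 m

z₀ ≈ 0.17 m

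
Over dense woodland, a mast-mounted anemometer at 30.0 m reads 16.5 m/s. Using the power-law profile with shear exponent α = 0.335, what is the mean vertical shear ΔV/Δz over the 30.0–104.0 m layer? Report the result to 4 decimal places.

Power law: V₂ = V₁ · (z₂/z₁)^α = 16.5 × (3.4667)^0.335 = 25.0239 m/s
ΔV/Δz = (25.0239 − 16.5)/(104.0 − 30.0) = 8.5239/74.0000 = 0.11519 m/s/m

0.1152 m/s/m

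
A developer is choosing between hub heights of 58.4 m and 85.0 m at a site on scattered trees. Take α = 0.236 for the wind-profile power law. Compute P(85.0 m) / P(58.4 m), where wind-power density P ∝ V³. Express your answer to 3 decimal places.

1.304

Speed ratio: V_B/V_A = (z_B/z_A)^α = (85.0/58.4)^0.236 = (1.4555)^0.236 = 1.09262
Power-density ratio: P_B/P_A = (V_B/V_A)³ = (1.09262)³ = 1.30439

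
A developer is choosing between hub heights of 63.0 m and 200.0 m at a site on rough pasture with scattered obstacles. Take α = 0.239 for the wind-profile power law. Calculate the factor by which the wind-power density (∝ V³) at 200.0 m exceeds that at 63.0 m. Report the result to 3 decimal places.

2.289

Speed ratio: V_B/V_A = (z_B/z_A)^α = (200.0/63.0)^0.239 = (3.1746)^0.239 = 1.31796
Power-density ratio: P_B/P_A = (V_B/V_A)³ = (1.31796)³ = 2.28935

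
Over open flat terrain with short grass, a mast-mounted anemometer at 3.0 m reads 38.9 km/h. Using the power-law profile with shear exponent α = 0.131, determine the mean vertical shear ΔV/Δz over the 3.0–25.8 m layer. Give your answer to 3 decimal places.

0.556 km/h/m

Power law: V₂ = V₁ · (z₂/z₁)^α = 38.9 × (8.6000)^0.131 = 51.5666 km/h
ΔV/Δz = (51.5666 − 38.9)/(25.8 − 3.0) = 12.6666/22.8000 = 0.55555 km/h/m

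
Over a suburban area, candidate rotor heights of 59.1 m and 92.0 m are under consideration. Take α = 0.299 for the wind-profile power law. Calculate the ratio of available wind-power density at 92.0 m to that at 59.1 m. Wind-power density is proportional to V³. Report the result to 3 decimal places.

1.487

Speed ratio: V_B/V_A = (z_B/z_A)^α = (92.0/59.1)^0.299 = (1.5567)^0.299 = 1.14148
Power-density ratio: P_B/P_A = (V_B/V_A)³ = (1.14148)³ = 1.48732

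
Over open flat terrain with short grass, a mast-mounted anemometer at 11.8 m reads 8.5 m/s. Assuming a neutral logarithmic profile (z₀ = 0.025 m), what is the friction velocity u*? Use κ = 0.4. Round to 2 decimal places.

Log law: V(z) = (u*/κ) · ln(z/z₀) ⇒ u* = κ · V / ln(z/z₀)
u* = 0.4 × 8.5 / ln(11.8/0.025) = 0.4 × 8.5 / 6.1570
   = 3.4000 / 6.1570 = 0.5522 m/s

u* ≈ 0.55 m/s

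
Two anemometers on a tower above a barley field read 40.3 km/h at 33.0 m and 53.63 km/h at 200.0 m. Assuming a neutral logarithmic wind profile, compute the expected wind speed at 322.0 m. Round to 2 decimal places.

Log law: V ∝ ln(z/z₀). From the pair, with r = V₁/V₂ = 0.75145,
ln z₀ = (ln z₁ − r·ln z₂)/(1 − r) = (3.4965 − 0.75145×5.2983)/0.24855 = -1.9508 → z₀ = 0.1422 m
V₃ = V₁ · ln(z₃/z₀)/ln(z₁/z₀) = 40.3 × 7.7254/5.4473 = 57.1532 km/h

57.15 km/h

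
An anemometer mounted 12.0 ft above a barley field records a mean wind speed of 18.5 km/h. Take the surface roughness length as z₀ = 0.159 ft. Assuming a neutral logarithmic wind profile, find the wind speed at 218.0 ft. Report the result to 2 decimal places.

Log law: V(z) ∝ ln(z/z₀), so V₂/V₁ = ln(z₂/z₀) / ln(z₁/z₀).
ln(218.0/0.159) = 7.2233, ln(12.0/0.159) = 4.3238
V₂ = 18.5 × 7.2233/4.3238 = 18.5 × 1.6706 = 30.9064 km/h

30.91 km/h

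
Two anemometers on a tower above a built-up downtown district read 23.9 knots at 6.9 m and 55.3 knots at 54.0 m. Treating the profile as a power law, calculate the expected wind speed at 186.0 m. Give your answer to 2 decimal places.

First find α: α = ln(V₂/V₁)/ln(z₂/z₁) = ln(55.3/23.9)/ln(54.0/6.9) = 0.83889/2.05746 = 0.4077
Extrapolate from 54.0 m to 186.0 m: V₃ = 55.3 × (186.0/54.0)^0.4077 = 55.3 × 1.6558 = 91.5643 knots

91.56 knots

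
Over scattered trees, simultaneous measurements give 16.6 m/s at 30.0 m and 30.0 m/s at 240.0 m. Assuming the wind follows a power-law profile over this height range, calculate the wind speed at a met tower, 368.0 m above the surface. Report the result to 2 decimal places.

33.88 m/s

First find α: α = ln(V₂/V₁)/ln(z₂/z₁) = ln(30.0/16.6)/ln(240.0/30.0) = 0.59179/2.07944 = 0.2846
Extrapolate from 240.0 m to 368.0 m: V₃ = 30.0 × (368.0/240.0)^0.2846 = 30.0 × 1.1294 = 33.8807 m/s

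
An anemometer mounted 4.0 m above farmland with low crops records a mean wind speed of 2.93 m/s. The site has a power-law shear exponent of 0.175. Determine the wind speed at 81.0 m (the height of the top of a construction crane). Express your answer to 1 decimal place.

Power-law profile: V₂ = V₁ · (z₂/z₁)^α
V₂ = 2.93 × (81.0/4.0)^0.175 = 2.93 × (20.2500)^0.175
    = 2.93 × 1.6929 = 4.9601 m/s

5.0 m/s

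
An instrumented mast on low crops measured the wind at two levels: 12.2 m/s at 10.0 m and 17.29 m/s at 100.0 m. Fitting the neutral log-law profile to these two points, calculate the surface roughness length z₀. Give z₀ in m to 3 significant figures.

z₀ ≈ 0.0401 m

Log law: V(z) ∝ ln(z/z₀). With r = V₁/V₂ = 12.2/17.29 = 0.70561,
r · ln(z₂/z₀) = ln(z₁/z₀) ⇒ ln z₀ = (ln z₁ − r·ln z₂)/(1 − r)
ln z₀ = (2.30259 − 0.70561×4.60517) / 0.29439 = -3.2164
z₀ = exp(-3.2164) = 0.04010 m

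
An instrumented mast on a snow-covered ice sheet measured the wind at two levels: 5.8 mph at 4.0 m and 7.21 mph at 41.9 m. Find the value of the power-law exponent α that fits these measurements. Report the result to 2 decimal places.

α ≈ 0.09

Power law: V₂/V₁ = (z₂/z₁)^α ⇒ α = ln(V₂/V₁) / ln(z₂/z₁)
α = ln(7.21/5.8) / ln(41.9/4.0) = ln(1.2431) / ln(10.4750)
  = 0.21761 / 2.34899 = 0.09264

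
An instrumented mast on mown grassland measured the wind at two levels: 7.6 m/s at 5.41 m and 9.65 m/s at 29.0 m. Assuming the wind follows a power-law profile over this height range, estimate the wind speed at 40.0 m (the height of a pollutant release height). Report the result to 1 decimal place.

10.1 m/s

First find α: α = ln(V₂/V₁)/ln(z₂/z₁) = ln(9.65/7.6)/ln(29.0/5.41) = 0.23881/1.67905 = 0.1422
Extrapolate from 29.0 m to 40.0 m: V₃ = 9.65 × (40.0/29.0)^0.1422 = 9.65 × 1.0468 = 10.1016 m/s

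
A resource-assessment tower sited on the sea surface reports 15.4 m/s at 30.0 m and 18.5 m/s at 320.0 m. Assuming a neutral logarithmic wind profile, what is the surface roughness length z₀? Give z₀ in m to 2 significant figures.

Log law: V(z) ∝ ln(z/z₀). With r = V₁/V₂ = 15.4/18.5 = 0.83243,
r · ln(z₂/z₀) = ln(z₁/z₀) ⇒ ln z₀ = (ln z₁ − r·ln z₂)/(1 − r)
ln z₀ = (3.40120 − 0.83243×5.76832) / 0.16757 = -8.3581
z₀ = exp(-8.3581) = 0.0002345 m

z₀ ≈ 0.00023 m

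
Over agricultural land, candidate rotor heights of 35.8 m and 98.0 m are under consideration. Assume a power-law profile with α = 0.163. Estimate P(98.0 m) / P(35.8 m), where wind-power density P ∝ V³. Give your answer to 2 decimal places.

1.64

Speed ratio: V_B/V_A = (z_B/z_A)^α = (98.0/35.8)^0.163 = (2.7374)^0.163 = 1.17838
Power-density ratio: P_B/P_A = (V_B/V_A)³ = (1.17838)³ = 1.63629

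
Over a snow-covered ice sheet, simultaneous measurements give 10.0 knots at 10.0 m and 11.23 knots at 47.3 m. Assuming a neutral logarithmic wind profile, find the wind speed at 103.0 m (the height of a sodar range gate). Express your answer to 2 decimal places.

Log law: V ∝ ln(z/z₀). From the pair, with r = V₁/V₂ = 0.89047,
ln z₀ = (ln z₁ − r·ln z₂)/(1 − r) = (2.3026 − 0.89047×3.8565)/0.10953 = -10.3310 → z₀ = 0.00003261 m
V₃ = V₁ · ln(z₃/z₀)/ln(z₁/z₀) = 10.0 × 14.9657/12.6335 = 11.8460 knots

11.85 knots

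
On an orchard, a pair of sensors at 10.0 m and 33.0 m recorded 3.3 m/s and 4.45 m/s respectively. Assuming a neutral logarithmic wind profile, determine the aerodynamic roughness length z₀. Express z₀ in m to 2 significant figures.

z₀ ≈ 0.33 m

Log law: V(z) ∝ ln(z/z₀). With r = V₁/V₂ = 3.3/4.45 = 0.74157,
r · ln(z₂/z₀) = ln(z₁/z₀) ⇒ ln z₀ = (ln z₁ − r·ln z₂)/(1 − r)
ln z₀ = (2.30259 − 0.74157×3.49651) / 0.25843 = -1.1235
z₀ = exp(-1.1235) = 0.3252 m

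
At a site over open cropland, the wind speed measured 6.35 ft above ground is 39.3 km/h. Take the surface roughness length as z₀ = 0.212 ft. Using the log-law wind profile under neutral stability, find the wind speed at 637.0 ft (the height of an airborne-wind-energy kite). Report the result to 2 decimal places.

92.57 km/h

Log law: V(z) ∝ ln(z/z₀), so V₂/V₁ = ln(z₂/z₀) / ln(z₁/z₀).
ln(637.0/0.212) = 8.0079, ln(6.35/0.212) = 3.3996
V₂ = 39.3 × 8.0079/3.3996 = 39.3 × 2.3555 = 92.5726 km/h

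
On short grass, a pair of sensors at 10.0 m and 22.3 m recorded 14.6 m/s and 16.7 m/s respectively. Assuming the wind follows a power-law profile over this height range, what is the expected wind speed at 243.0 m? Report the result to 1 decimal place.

First find α: α = ln(V₂/V₁)/ln(z₂/z₁) = ln(16.7/14.6)/ln(22.3/10.0) = 0.13439/0.80200 = 0.1676
Extrapolate from 22.3 m to 243.0 m: V₃ = 16.7 × (243.0/22.3)^0.1676 = 16.7 × 1.4922 = 24.9191 m/s

24.9 m/s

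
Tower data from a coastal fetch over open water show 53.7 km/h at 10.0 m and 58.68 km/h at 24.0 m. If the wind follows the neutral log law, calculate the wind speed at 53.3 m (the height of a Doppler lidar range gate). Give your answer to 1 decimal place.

Log law: V ∝ ln(z/z₀). From the pair, with r = V₁/V₂ = 0.91513,
ln z₀ = (ln z₁ − r·ln z₂)/(1 − r) = (2.3026 − 0.91513×3.1781)/0.08487 = -7.1377 → z₀ = 0.0007946 m
V₃ = V₁ · ln(z₃/z₀)/ln(z₁/z₀) = 53.7 × 11.1136/9.4403 = 63.2187 km/h

63.2 km/h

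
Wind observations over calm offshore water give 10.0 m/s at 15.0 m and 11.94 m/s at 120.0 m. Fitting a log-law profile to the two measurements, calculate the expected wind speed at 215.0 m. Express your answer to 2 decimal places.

Log law: V ∝ ln(z/z₀). From the pair, with r = V₁/V₂ = 0.83752,
ln z₀ = (ln z₁ − r·ln z₂)/(1 − r) = (2.7081 − 0.83752×4.7875)/0.16248 = -8.0107 → z₀ = 0.0003319 m
V₃ = V₁ · ln(z₃/z₀)/ln(z₁/z₀) = 10.0 × 13.3814/10.7188 = 12.4840 m/s

12.48 m/s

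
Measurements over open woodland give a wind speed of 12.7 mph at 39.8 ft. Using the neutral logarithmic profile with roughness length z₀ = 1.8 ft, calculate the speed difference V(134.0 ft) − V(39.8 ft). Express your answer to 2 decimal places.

Log law: V₂ = V₁ · ln(z₂/z₀)/ln(z₁/z₀) = 12.7 × 4.3101/3.0961 = 17.6797 mph
ΔV = 17.6797 − 12.7 = 4.9797 mph

4.98 mph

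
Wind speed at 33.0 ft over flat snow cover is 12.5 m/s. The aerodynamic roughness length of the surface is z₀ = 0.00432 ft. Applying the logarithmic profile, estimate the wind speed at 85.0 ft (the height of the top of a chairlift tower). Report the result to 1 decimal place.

Log law: V(z) ∝ ln(z/z₀), so V₂/V₁ = ln(z₂/z₀) / ln(z₁/z₀).
ln(85.0/0.00432) = 9.8872, ln(33.0/0.00432) = 8.9410
V₂ = 12.5 × 9.8872/8.9410 = 12.5 × 1.1058 = 13.8228 m/s

13.8 m/s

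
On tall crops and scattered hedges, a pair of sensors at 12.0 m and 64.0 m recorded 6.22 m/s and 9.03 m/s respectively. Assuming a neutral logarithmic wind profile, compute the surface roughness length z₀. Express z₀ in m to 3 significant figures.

z₀ ≈ 0.295 m

Log law: V(z) ∝ ln(z/z₀). With r = V₁/V₂ = 6.22/9.03 = 0.68882,
r · ln(z₂/z₀) = ln(z₁/z₀) ⇒ ln z₀ = (ln z₁ − r·ln z₂)/(1 − r)
ln z₀ = (2.48491 − 0.68882×4.15888) / 0.31118 = -1.2205
z₀ = exp(-1.2205) = 0.2951 m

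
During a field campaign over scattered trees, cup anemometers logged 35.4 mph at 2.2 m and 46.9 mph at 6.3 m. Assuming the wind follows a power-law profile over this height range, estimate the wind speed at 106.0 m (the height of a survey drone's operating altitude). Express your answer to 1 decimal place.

99.8 mph

First find α: α = ln(V₂/V₁)/ln(z₂/z₁) = ln(46.9/35.4)/ln(6.3/2.2) = 0.28131/1.05209 = 0.2674
Extrapolate from 6.3 m to 106.0 m: V₃ = 46.9 × (106.0/6.3)^0.2674 = 46.9 × 2.1271 = 99.7628 mph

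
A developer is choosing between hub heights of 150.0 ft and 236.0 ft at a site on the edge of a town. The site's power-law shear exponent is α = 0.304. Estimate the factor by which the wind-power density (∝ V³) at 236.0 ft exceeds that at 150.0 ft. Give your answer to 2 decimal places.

Speed ratio: V_B/V_A = (z_B/z_A)^α = (236.0/150.0)^0.304 = (1.5733)^0.304 = 1.14771
Power-density ratio: P_B/P_A = (V_B/V_A)³ = (1.14771)³ = 1.51182

1.51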